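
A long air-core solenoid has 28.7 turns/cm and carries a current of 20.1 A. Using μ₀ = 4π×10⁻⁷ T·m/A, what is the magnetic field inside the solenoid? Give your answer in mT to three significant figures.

B ≈ 72.5 mT

Inside a long solenoid, B = μ₀nI.
B = (4π×10⁻⁷)(2.870×10^3 m⁻¹)(20.1 A) = 7.249×10^-2 T.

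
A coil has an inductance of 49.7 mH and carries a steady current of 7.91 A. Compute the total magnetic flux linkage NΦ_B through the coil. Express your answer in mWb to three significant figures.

NΦ_B ≈ 393 mWb

From L = NΦ_B/I, the flux linkage is NΦ_B = LI.
NΦ_B = (4.970×10^-2 H)(7.91 A) = 0.3931 Wb.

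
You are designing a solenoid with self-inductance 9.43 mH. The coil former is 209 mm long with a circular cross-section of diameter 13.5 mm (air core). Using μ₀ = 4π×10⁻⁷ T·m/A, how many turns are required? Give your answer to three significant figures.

N ≈ 3310 turns

A = π(d/2)² = π(6.750×10^-3 m)² = 1.431×10^-4 m².
From L = μ₀N²A/ℓ, N = √(Lℓ / (μ₀A)).
N = √[(9.430×10^-3)(0.209) / ((4π×10⁻⁷)×1.431×10^-4)] = √(1.096×10^7) ≈ 3310.1.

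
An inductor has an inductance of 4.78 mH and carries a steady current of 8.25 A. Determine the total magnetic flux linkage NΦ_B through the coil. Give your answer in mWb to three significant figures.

NΦ_B ≈ 39.4 mWb

From L = NΦ_B/I, the flux linkage is NΦ_B = LI.
NΦ_B = (4.780×10^-3 H)(8.25 A) = 3.944×10^-2 Wb.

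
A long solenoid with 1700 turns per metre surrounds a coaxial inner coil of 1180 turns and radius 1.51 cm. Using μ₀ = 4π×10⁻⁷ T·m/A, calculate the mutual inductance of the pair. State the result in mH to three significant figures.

M ≈ 1.81 mH

The outer solenoid produces a uniform field B₁ = μ₀n₁I₁ across the inner coil,
so the flux linkage is N₂Φ = N₂B₁A₂ = μ₀n₁N₂A₂·I₁, giving M = μ₀n₁N₂A₂.
A₂ = πr² = π(1.510×10^-2 m)² = 7.163×10^-4 m².
M = (4π×10⁻⁷)(1700)(1180)(7.163×10^-4) = 1.806×10^-3 H.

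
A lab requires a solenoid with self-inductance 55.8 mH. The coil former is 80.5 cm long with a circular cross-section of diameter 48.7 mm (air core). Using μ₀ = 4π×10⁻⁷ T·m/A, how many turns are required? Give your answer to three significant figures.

A = π(d/2)² = π(2.435×10^-2 m)² = 1.863×10^-3 m².
From L = μ₀N²A/ℓ, N = √(Lℓ / (μ₀A)).
N = √[(5.580×10^-2)(0.805) / ((4π×10⁻⁷)×1.863×10^-3)] = √(1.919×10^7) ≈ 4380.6.

N ≈ 4380 turns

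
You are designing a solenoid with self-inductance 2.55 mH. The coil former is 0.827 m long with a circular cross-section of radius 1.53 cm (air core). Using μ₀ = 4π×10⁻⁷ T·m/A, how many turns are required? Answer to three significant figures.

N ≈ 1510 turns

A = πr² = π(1.530×10^-2 m)² = 7.354×10^-4 m².
From L = μ₀N²A/ℓ, N = √(Lℓ / (μ₀A)).
N = √[(2.550×10^-3)(0.827) / ((4π×10⁻⁷)×7.354×10^-4)] = √(2.282×10^6) ≈ 1510.6.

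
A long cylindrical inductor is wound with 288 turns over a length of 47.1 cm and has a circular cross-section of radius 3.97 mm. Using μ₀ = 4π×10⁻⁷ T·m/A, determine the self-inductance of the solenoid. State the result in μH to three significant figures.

A = πr² = π(3.970×10^-3 m)² = 4.951×10^-5 m².
For a long solenoid, L = μ₀N²A/ℓ.
L = (4π×10⁻⁷)(288)²(4.951×10^-5)/(0.471 m) = 1.096×10^-5 H.

L ≈ 11.0 μH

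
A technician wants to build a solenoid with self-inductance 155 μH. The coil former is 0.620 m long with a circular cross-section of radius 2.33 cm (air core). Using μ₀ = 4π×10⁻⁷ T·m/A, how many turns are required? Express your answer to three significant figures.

N ≈ 212 turns

A = πr² = π(2.330×10^-2 m)² = 1.706×10^-3 m².
From L = μ₀N²A/ℓ, N = √(Lℓ / (μ₀A)).
N = √[(1.550×10^-4)(0.62) / ((4π×10⁻⁷)×1.706×10^-3)] = √(4.484×10^4) ≈ 211.8.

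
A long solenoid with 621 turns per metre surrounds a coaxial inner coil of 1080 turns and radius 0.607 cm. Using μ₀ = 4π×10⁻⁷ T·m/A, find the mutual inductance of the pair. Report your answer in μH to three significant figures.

M ≈ 97.6 μH

The outer solenoid produces a uniform field B₁ = μ₀n₁I₁ across the inner coil,
so the flux linkage is N₂Φ = N₂B₁A₂ = μ₀n₁N₂A₂·I₁, giving M = μ₀n₁N₂A₂.
A₂ = πr² = π(6.070×10^-3 m)² = 1.158×10^-4 m².
M = (4π×10⁻⁷)(621)(1080)(1.158×10^-4) = 9.756×10^-5 H.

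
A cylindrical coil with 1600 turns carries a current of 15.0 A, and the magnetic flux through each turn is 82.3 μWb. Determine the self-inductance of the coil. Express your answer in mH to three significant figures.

Self-inductance is defined by L = NΦ_B/I (flux linkage over current).
L = (1600)(8.230×10^-5 Wb)/(15.0 A) = 8.779×10^-3 H.

L ≈ 8.78 mH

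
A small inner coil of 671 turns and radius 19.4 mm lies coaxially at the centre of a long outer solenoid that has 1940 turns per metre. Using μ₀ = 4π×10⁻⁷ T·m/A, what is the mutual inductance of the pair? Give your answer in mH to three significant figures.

M ≈ 1.93 mH

The outer solenoid produces a uniform field B₁ = μ₀n₁I₁ across the inner coil,
so the flux linkage is N₂Φ = N₂B₁A₂ = μ₀n₁N₂A₂·I₁, giving M = μ₀n₁N₂A₂.
A₂ = πr² = π(1.940×10^-2 m)² = 1.182×10^-3 m².
M = (4π×10⁻⁷)(1940)(671)(1.182×10^-3) = 1.934×10^-3 H.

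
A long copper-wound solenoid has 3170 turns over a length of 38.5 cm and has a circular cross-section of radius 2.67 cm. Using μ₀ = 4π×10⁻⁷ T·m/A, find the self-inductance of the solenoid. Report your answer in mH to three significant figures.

L ≈ 73.5 mH

A = πr² = π(2.670×10^-2 m)² = 2.240×10^-3 m².
For a long solenoid, L = μ₀N²A/ℓ.
L = (4π×10⁻⁷)(3170)²(2.240×10^-3)/(0.385 m) = 7.346×10^-2 H.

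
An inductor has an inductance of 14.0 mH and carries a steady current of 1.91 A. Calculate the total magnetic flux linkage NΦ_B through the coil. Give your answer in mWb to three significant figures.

From L = NΦ_B/I, the flux linkage is NΦ_B = LI.
NΦ_B = (1.400×10^-2 H)(1.91 A) = 2.674×10^-2 Wb.

NΦ_B ≈ 26.7 mWb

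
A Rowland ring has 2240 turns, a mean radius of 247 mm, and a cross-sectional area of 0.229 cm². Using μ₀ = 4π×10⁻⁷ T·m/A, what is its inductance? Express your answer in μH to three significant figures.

L ≈ 93.0 μH

For a thin toroid, L = μ₀N²A/(2πR).
L = (4π×10⁻⁷)(2240)²(2.290×10^-5) / (2π×0.247 m) = 9.304×10^-5 H.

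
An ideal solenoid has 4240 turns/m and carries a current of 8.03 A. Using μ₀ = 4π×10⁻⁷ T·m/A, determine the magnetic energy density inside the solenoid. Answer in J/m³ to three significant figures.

u ≈ 728 J/m³

B = μ₀nI = (4π×10⁻⁷)(4.240×10^3)(8.03) = 4.278×10^-2 T.
u = B²/(2μ₀) = (4.278×10^-2)²/(2×4π×10⁻⁷) = 728.4 J/m³.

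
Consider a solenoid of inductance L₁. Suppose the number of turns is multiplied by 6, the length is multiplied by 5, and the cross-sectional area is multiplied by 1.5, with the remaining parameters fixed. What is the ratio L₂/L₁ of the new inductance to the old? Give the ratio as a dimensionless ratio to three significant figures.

For a solenoid, L ∝ μᵣN²A/ℓ.
L₂/L₁ = (6)^2 × (5)^-1 × (1.5) = 10.8.

L₂/L₁ = 10.8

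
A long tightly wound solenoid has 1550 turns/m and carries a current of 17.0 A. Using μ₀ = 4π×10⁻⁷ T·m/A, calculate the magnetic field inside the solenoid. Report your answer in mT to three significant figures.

Inside a long solenoid, B = μ₀nI.
B = (4π×10⁻⁷)(1.550×10^3 m⁻¹)(17.0 A) = 3.311×10^-2 T.

B ≈ 33.1 mT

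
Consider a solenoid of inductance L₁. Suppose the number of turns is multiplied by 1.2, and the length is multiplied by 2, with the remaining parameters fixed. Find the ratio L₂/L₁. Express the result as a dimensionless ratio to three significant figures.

For a solenoid, L ∝ μᵣN²A/ℓ.
L₂/L₁ = (1.2)^2 × (2)^-1 = 0.720.

L₂/L₁ = 0.720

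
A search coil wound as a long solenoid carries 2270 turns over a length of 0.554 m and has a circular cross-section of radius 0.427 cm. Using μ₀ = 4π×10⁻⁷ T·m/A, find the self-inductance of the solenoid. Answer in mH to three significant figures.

A = πr² = π(4.270×10^-3 m)² = 5.728×10^-5 m².
For a long solenoid, L = μ₀N²A/ℓ.
L = (4π×10⁻⁷)(2270)²(5.728×10^-5)/(0.554 m) = 6.695×10^-4 H.

L ≈ 0.670 mH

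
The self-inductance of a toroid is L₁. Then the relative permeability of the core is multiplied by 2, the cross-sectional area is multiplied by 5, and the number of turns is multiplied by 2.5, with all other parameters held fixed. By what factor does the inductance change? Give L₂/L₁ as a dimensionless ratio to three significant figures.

L₂/L₁ = 62.5

For a toroid, L ∝ μᵣN²A/R.
L₂/L₁ = (2) × (5) × (2.5)^2 = 62.5.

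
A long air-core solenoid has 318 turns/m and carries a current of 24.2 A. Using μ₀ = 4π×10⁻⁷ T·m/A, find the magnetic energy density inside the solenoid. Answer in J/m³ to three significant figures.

B = μ₀nI = (4π×10⁻⁷)(318)(24.2) = 9.671×10^-3 T.
u = B²/(2μ₀) = (9.671×10^-3)²/(2×4π×10⁻⁷) = 37.21 J/m³.

u ≈ 37.2 J/m³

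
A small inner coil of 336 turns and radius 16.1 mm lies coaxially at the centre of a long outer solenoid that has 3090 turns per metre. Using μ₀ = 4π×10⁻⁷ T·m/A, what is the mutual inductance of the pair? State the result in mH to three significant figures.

M ≈ 1.06 mH

The outer solenoid produces a uniform field B₁ = μ₀n₁I₁ across the inner coil,
so the flux linkage is N₂Φ = N₂B₁A₂ = μ₀n₁N₂A₂·I₁, giving M = μ₀n₁N₂A₂.
A₂ = πr² = π(1.610×10^-2 m)² = 8.143×10^-4 m².
M = (4π×10⁻⁷)(3090)(336)(8.143×10^-4) = 1.062×10^-3 H.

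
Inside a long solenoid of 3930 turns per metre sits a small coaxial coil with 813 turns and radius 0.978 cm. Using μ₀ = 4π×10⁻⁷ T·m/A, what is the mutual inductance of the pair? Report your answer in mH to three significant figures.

The outer solenoid produces a uniform field B₁ = μ₀n₁I₁ across the inner coil,
so the flux linkage is N₂Φ = N₂B₁A₂ = μ₀n₁N₂A₂·I₁, giving M = μ₀n₁N₂A₂.
A₂ = πr² = π(9.780×10^-3 m)² = 3.0049×10^-4 m².
M = (4π×10⁻⁷)(3930)(813)(3.0049×10^-4) = 1.206×10^-3 H.

M ≈ 1.21 mH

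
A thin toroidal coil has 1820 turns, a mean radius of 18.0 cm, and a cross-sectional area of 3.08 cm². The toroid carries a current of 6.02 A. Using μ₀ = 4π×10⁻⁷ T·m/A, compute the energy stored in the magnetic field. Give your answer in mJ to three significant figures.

L = μ₀N²A/(2πR) = (4π×10⁻⁷)(1820)²(3.080×10^-4)/(2π×0.18) = 1.134×10^-3 H.
U = ½LI² = ½(1.134×10^-3)(6.02)² = 2.054×10^-2 J.

U ≈ 20.5 mJ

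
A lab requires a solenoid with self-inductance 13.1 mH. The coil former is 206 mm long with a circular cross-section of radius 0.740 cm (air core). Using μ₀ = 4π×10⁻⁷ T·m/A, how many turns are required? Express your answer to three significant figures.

A = πr² = π(7.400×10^-3 m)² = 1.720×10^-4 m².
From L = μ₀N²A/ℓ, N = √(Lℓ / (μ₀A)).
N = √[(1.310×10^-2)(0.206) / ((4π×10⁻⁷)×1.720×10^-4)] = √(1.248×10^7) ≈ 3533.1.

N ≈ 3530 turns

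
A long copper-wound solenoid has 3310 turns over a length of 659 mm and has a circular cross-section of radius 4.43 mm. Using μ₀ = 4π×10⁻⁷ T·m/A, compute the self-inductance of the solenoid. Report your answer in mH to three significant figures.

L ≈ 1.29 mH

A = πr² = π(4.430×10^-3 m)² = 6.165×10^-5 m².
For a long solenoid, L = μ₀N²A/ℓ.
L = (4π×10⁻⁷)(3310)²(6.165×10^-5)/(0.659 m) = 1.288×10^-3 H.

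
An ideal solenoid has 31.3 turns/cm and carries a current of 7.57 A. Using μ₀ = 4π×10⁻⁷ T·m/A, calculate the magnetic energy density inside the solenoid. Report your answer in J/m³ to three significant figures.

u ≈ 353 J/m³

B = μ₀nI = (4π×10⁻⁷)(3.130×10^3)(7.57) = 2.977×10^-2 T.
u = B²/(2μ₀) = (2.977×10^-2)²/(2×4π×10⁻⁷) = 352.7 J/m³.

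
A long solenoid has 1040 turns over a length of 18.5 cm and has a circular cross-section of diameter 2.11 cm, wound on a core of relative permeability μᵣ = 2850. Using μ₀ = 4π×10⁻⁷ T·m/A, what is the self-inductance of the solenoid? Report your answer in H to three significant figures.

A = π(d/2)² = π(1.055×10^-2 m)² = 3.497×10^-4 m².
For a long solenoid, L = μ₀μᵣN²A/ℓ.
L = (4π×10⁻⁷)(2850)(1040)²(3.497×10^-4)/(0.185 m) = 7.322 H.

L ≈ 7.32 H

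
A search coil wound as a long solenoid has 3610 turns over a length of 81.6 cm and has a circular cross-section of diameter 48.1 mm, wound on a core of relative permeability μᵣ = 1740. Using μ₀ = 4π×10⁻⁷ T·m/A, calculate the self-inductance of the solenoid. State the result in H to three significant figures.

A = π(d/2)² = π(2.405×10^-2 m)² = 1.817×10^-3 m².
For a long solenoid, L = μ₀μᵣN²A/ℓ.
L = (4π×10⁻⁷)(1740)(3610)²(1.817×10^-3)/(0.816 m) = 63.45 H.

L ≈ 63.5 H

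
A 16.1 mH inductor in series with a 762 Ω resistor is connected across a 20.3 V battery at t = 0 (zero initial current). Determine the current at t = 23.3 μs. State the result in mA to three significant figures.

τ = L/R = 1.610×10^-2/762 = 2.113×10^-5 s; final current I_∞ = ε/R = 20.3/762 = 2.664×10^-2 A.
I(t) = I_∞(1 − e^(−t/τ)) with t/τ = 1.103.
I = (2.664×10^-2)(1 − e^(−1.103)) = 1.780×10^-2 A.

I ≈ 17.8 mA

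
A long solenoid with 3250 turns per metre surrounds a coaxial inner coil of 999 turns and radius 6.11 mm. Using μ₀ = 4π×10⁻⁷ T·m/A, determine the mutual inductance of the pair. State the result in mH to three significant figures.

The outer solenoid produces a uniform field B₁ = μ₀n₁I₁ across the inner coil,
so the flux linkage is N₂Φ = N₂B₁A₂ = μ₀n₁N₂A₂·I₁, giving M = μ₀n₁N₂A₂.
A₂ = πr² = π(6.110×10^-3 m)² = 1.173×10^-4 m².
M = (4π×10⁻⁷)(3250)(999)(1.173×10^-4) = 4.785×10^-4 H.

M ≈ 0.479 mH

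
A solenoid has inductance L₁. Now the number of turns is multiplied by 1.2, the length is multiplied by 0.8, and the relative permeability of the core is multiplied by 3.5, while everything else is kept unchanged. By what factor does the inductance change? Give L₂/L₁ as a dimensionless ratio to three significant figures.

L₂/L₁ = 6.30

For a solenoid, L ∝ μᵣN²A/ℓ.
L₂/L₁ = (1.2)^2 × (0.8)^-1 × (3.5) = 6.30.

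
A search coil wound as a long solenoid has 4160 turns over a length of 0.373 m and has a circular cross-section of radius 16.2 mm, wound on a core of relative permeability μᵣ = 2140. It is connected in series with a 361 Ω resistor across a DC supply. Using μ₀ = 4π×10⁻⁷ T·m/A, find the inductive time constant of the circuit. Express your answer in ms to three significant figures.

A = πr² = π(1.620×10^-2 m)² = 8.2448×10^-4 m².
L = μ₀μᵣN²A/ℓ = (4π×10⁻⁷)(2140)(4160)²(8.2448×10^-4)/(0.373) = 102.9 H.
τ = L/R = (102.9)/(361) = 0.285 s.

τ ≈ 285 ms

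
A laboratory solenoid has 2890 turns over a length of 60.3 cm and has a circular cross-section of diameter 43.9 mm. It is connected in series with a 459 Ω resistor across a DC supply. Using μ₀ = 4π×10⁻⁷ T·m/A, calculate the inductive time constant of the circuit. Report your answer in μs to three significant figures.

τ ≈ 57.4 μs

A = π(d/2)² = π(2.195×10^-2 m)² = 1.514×10^-3 m².
L = μ₀N²A/ℓ = (4π×10⁻⁷)(2890)²(1.514×10^-3)/(0.603) = 2.6346×10^-2 H.
τ = L/R = (2.6346×10^-2)/(459) = 5.740×10^-5 s.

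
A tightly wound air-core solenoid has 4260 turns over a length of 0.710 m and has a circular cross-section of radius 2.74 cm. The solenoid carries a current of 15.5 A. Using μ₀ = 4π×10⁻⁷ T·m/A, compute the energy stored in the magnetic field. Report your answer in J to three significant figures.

U ≈ 9.10 J

A = πr² = π(2.740×10^-2 m)² = 2.359×10^-3 m².
L = μ₀N²A/ℓ = (4π×10⁻⁷)(4260)²(2.359×10^-3)/(0.71) = 7.576×10^-2 H.
U = ½LI² = ½(7.576×10^-2)(15.5)² = 9.1 J.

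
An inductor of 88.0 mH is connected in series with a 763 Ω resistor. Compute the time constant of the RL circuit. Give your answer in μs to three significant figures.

τ ≈ 115 μs

τ = L/R = (8.800×10^-2 H)/(763 Ω) = 1.153×10^-4 s.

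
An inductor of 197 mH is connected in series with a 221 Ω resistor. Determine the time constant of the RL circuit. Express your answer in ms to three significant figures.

τ ≈ 0.891 ms

τ = L/R = (0.197 H)/(221 Ω) = 8.914×10^-4 s.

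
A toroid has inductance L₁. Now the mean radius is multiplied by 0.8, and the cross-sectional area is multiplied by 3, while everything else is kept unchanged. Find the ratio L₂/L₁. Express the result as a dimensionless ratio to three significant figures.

L₂/L₁ = 3.75

For a toroid, L ∝ μᵣN²A/R.
L₂/L₁ = (0.8)^-1 × (3) = 3.75.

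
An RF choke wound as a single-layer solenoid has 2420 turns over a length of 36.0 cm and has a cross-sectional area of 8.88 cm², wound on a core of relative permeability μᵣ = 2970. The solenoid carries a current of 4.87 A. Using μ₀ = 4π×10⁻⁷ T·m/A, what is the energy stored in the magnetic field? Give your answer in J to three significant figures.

U ≈ 639 J

A = 8.88 cm² = 8.880×10^-4 m².
L = μ₀μᵣN²A/ℓ = (4π×10⁻⁷)(2970)(2420)²(8.880×10^-4)/(0.36) = 53.91 H.
U = ½LI² = ½(53.91)(4.87)² = 639.3 J.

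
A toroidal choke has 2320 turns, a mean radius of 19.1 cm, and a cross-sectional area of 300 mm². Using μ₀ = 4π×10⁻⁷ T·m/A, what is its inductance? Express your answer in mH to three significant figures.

For a thin toroid, L = μ₀N²A/(2πR).
L = (4π×10⁻⁷)(2320)²(3.000×10^-4) / (2π×0.191 m) = 1.691×10^-3 H.

L ≈ 1.69 mH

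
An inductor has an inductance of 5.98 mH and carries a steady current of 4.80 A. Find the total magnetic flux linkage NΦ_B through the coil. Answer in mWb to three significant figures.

NΦ_B ≈ 28.7 mWb

From L = NΦ_B/I, the flux linkage is NΦ_B = LI.
NΦ_B = (5.980×10^-3 H)(4.80 A) = 2.870×10^-2 Wb.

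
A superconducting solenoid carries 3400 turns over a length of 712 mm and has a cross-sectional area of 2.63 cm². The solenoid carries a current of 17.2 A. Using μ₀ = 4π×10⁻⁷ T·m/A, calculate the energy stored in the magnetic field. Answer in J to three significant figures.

U ≈ 0.794 J

A = 2.63 cm² = 2.630×10^-4 m².
L = μ₀N²A/ℓ = (4π×10⁻⁷)(3400)²(2.630×10^-4)/(0.712) = 5.366×10^-3 H.
U = ½LI² = ½(5.366×10^-3)(17.2)² = 0.7937 J.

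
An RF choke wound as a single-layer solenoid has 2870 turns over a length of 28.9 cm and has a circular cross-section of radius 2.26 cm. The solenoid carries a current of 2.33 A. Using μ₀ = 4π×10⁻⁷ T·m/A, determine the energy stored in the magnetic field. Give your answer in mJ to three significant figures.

U ≈ 156 mJ

A = πr² = π(2.260×10^-2 m)² = 1.6046×10^-3 m².
L = μ₀N²A/ℓ = (4π×10⁻⁷)(2870)²(1.6046×10^-3)/(0.289) = 5.747×10^-2 H.
U = ½LI² = ½(5.747×10^-2)(2.33)² = 0.156 J.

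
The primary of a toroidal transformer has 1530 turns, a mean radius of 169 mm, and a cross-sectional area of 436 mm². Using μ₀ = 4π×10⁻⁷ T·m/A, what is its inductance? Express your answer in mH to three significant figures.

L ≈ 1.21 mH

For a thin toroid, L = μ₀N²A/(2πR).
L = (4π×10⁻⁷)(1530)²(4.360×10^-4) / (2π×0.169 m) = 1.208×10^-3 H.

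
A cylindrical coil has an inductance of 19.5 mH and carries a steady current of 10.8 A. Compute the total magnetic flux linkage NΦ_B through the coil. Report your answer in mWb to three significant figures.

From L = NΦ_B/I, the flux linkage is NΦ_B = LI.
NΦ_B = (1.950×10^-2 H)(10.8 A) = 0.2106 Wb.

NΦ_B ≈ 211 mWb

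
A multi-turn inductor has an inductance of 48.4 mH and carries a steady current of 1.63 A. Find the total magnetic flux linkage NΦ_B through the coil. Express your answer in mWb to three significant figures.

From L = NΦ_B/I, the flux linkage is NΦ_B = LI.
NΦ_B = (4.840×10^-2 H)(1.63 A) = 7.889×10^-2 Wb.

NΦ_B ≈ 78.9 mWb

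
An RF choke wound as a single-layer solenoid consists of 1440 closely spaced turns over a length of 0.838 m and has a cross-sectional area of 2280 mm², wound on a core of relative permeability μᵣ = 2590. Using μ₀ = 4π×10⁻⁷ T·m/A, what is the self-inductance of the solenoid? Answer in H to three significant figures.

L ≈ 18.4 H

A = 2280 mm² = 2.280×10^-3 m².
For a long solenoid, L = μ₀μᵣN²A/ℓ.
L = (4π×10⁻⁷)(2590)(1440)²(2.280×10^-3)/(0.838 m) = 18.36 H.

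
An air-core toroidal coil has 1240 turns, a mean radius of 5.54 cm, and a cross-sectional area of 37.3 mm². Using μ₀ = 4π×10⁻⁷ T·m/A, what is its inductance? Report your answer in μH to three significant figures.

L ≈ 207 μH

For a thin toroid, L = μ₀N²A/(2πR).
L = (4π×10⁻⁷)(1240)²(3.730×10^-5) / (2π×5.540×10^-2 m) = 2.070×10^-4 H.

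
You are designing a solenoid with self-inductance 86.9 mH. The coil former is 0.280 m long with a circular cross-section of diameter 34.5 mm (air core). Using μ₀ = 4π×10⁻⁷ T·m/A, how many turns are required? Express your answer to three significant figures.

A = π(d/2)² = π(1.725×10^-2 m)² = 9.348×10^-4 m².
From L = μ₀N²A/ℓ, N = √(Lℓ / (μ₀A)).
N = √[(8.690×10^-2)(0.28) / ((4π×10⁻⁷)×9.348×10^-4)] = √(2.071×10^7) ≈ 4551.1.

N ≈ 4550 turns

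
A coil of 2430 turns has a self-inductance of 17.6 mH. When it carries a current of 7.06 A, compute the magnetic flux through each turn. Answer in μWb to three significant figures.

Φ_B ≈ 51.1 μWb

From L = NΦ_B/I, the flux per turn is Φ_B = LI/N.
Φ_B = (1.760×10^-2 H)(7.06 A)/2430 = 5.113×10^-5 Wb.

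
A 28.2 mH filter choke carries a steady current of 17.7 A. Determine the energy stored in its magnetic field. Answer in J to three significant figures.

Stored magnetic energy: U = ½LI².
U = ½(2.820×10^-2 H)(17.7 A)² = 4.417 J.

U ≈ 4.42 J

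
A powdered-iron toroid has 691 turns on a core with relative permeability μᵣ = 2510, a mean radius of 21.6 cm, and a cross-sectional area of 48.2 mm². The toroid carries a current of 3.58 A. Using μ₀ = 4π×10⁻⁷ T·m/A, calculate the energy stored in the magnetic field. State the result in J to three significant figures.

U ≈ 0.343 J

L = μ₀μᵣN²A/(2πR) = (4π×10⁻⁷)(2510)(691)²(4.820×10^-5)/(2π×0.216) = 5.349×10^-2 H.
U = ½LI² = ½(5.349×10^-2)(3.58)² = 0.3428 J.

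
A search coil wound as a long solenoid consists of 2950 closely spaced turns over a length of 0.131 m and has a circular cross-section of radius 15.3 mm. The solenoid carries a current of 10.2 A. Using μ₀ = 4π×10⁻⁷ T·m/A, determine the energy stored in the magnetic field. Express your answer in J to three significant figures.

U ≈ 3.19 J

A = πr² = π(1.530×10^-2 m)² = 7.354×10^-4 m².
L = μ₀N²A/ℓ = (4π×10⁻⁷)(2950)²(7.354×10^-4)/(0.131) = 6.139×10^-2 H.
U = ½LI² = ½(6.139×10^-2)(10.2)² = 3.194 J.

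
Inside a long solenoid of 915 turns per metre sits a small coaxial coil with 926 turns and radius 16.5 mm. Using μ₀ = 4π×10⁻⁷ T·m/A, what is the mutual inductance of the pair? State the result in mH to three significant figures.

M ≈ 0.911 mH

The outer solenoid produces a uniform field B₁ = μ₀n₁I₁ across the inner coil,
so the flux linkage is N₂Φ = N₂B₁A₂ = μ₀n₁N₂A₂·I₁, giving M = μ₀n₁N₂A₂.
A₂ = πr² = π(1.650×10^-2 m)² = 8.553×10^-4 m².
M = (4π×10⁻⁷)(915)(926)(8.553×10^-4) = 9.107×10^-4 H.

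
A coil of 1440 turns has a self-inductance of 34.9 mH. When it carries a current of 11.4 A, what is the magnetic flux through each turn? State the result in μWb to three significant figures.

From L = NΦ_B/I, the flux per turn is Φ_B = LI/N.
Φ_B = (3.490×10^-2 H)(11.4 A)/1440 = 2.763×10^-4 Wb.

Φ_B ≈ 276 μWb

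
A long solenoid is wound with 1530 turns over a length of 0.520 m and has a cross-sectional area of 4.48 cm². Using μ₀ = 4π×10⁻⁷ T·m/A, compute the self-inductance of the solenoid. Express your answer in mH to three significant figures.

A = 4.48 cm² = 4.480×10^-4 m².
For a long solenoid, L = μ₀N²A/ℓ.
L = (4π×10⁻⁷)(1530)²(4.480×10^-4)/(0.52 m) = 2.534×10^-3 H.

L ≈ 2.53 mH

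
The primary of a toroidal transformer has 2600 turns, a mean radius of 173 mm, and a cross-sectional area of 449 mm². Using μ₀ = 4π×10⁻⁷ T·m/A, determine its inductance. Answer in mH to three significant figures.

For a thin toroid, L = μ₀N²A/(2πR).
L = (4π×10⁻⁷)(2600)²(4.490×10^-4) / (2π×0.173 m) = 3.509×10^-3 H.

L ≈ 3.51 mH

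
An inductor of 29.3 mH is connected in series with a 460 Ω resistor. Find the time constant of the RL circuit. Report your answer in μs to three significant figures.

τ ≈ 63.7 μs

τ = L/R = (2.930×10^-2 H)/(460 Ω) = 6.370×10^-5 s.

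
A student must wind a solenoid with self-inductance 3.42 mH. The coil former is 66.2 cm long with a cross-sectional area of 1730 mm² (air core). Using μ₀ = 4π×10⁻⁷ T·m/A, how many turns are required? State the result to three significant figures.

N ≈ 1020 turns

A = 1730 mm² = 1.730×10^-3 m².
From L = μ₀N²A/ℓ, N = √(Lℓ / (μ₀A)).
N = √[(3.420×10^-3)(0.662) / ((4π×10⁻⁷)×1.730×10^-3)] = √(1.041×10^6) ≈ 1020.5.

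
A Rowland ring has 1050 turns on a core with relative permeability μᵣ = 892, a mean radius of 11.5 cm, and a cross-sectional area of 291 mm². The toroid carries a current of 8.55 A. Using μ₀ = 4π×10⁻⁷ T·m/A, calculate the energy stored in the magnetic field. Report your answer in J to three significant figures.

U ≈ 18.2 J

L = μ₀μᵣN²A/(2πR) = (4π×10⁻⁷)(892)(1050)²(2.910×10^-4)/(2π×0.115) = 0.4977 H.
U = ½LI² = ½(0.4977)(8.55)² = 18.19 J.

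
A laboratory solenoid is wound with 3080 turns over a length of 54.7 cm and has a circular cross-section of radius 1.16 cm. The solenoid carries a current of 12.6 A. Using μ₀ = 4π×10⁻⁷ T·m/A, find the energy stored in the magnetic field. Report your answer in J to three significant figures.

A = πr² = π(1.160×10^-2 m)² = 4.227×10^-4 m².
L = μ₀N²A/ℓ = (4π×10⁻⁷)(3080)²(4.227×10^-4)/(0.547) = 9.213×10^-3 H.
U = ½LI² = ½(9.213×10^-3)(12.6)² = 0.7313 J.

U ≈ 0.731 J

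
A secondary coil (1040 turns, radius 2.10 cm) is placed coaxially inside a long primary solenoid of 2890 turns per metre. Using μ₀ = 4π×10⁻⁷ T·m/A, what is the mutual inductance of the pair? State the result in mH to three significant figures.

The outer solenoid produces a uniform field B₁ = μ₀n₁I₁ across the inner coil,
so the flux linkage is N₂Φ = N₂B₁A₂ = μ₀n₁N₂A₂·I₁, giving M = μ₀n₁N₂A₂.
A₂ = πr² = π(2.100×10^-2 m)² = 1.385×10^-3 m².
M = (4π×10⁻⁷)(2890)(1040)(1.385×10^-3) = 5.233×10^-3 H.

M ≈ 5.23 mH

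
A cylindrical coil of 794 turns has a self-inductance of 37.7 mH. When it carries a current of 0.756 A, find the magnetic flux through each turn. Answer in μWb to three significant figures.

Φ_B ≈ 35.9 μWb

From L = NΦ_B/I, the flux per turn is Φ_B = LI/N.
Φ_B = (3.770×10^-2 H)(0.756 A)/794 = 3.590×10^-5 Wb.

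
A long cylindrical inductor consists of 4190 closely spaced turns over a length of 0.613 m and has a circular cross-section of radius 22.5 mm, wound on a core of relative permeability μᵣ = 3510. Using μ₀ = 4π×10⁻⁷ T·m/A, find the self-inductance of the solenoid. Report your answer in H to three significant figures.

L ≈ 201 H

A = πr² = π(2.250×10^-2 m)² = 1.590×10^-3 m².
For a long solenoid, L = μ₀μᵣN²A/ℓ.
L = (4π×10⁻⁷)(3510)(4190)²(1.590×10^-3)/(0.613 m) = 200.9 H.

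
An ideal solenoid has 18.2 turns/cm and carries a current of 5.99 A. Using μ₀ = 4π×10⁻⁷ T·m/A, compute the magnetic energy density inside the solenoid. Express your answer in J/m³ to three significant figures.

u ≈ 74.7 J/m³

B = μ₀nI = (4π×10⁻⁷)(1.820×10^3)(5.99) = 1.370×10^-2 T.
u = B²/(2μ₀) = (1.370×10^-2)²/(2×4π×10⁻⁷) = 74.68 J/m³.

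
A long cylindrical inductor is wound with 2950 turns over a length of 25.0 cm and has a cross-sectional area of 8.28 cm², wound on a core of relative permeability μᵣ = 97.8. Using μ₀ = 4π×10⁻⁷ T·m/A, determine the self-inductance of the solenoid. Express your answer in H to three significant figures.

L ≈ 3.54 H

A = 8.28 cm² = 8.280×10^-4 m².
For a long solenoid, L = μ₀μᵣN²A/ℓ.
L = (4π×10⁻⁷)(97.8)(2950)²(8.280×10^-4)/(0.25 m) = 3.542 H.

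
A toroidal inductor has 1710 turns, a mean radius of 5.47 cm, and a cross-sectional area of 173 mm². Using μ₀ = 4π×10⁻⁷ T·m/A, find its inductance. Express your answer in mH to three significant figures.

L ≈ 1.85 mH

For a thin toroid, L = μ₀N²A/(2πR).
L = (4π×10⁻⁷)(1710)²(1.730×10^-4) / (2π×5.470×10^-2 m) = 1.850×10^-3 H.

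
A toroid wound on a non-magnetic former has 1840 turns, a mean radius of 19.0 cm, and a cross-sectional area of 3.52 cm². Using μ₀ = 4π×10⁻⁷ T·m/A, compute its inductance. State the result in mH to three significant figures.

L ≈ 1.25 mH

For a thin toroid, L = μ₀N²A/(2πR).
L = (4π×10⁻⁷)(1840)²(3.520×10^-4) / (2π×0.19 m) = 1.254×10^-3 H.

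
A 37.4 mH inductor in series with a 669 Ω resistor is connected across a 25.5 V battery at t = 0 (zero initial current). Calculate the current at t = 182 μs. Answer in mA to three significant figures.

τ = L/R = 3.740×10^-2/669 = 5.590×10^-5 s; final current I_∞ = ε/R = 25.5/669 = 3.812×10^-2 A.
I(t) = I_∞(1 − e^(−t/τ)) with t/τ = 3.256.
I = (3.812×10^-2)(1 − e^(−3.256)) = 3.6647×10^-2 A.

I ≈ 36.6 mA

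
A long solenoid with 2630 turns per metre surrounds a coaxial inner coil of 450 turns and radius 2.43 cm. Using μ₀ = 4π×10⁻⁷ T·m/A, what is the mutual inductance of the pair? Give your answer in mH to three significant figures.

The outer solenoid produces a uniform field B₁ = μ₀n₁I₁ across the inner coil,
so the flux linkage is N₂Φ = N₂B₁A₂ = μ₀n₁N₂A₂·I₁, giving M = μ₀n₁N₂A₂.
A₂ = πr² = π(2.430×10^-2 m)² = 1.855×10^-3 m².
M = (4π×10⁻⁷)(2630)(450)(1.855×10^-3) = 2.759×10^-3 H.

M ≈ 2.76 mH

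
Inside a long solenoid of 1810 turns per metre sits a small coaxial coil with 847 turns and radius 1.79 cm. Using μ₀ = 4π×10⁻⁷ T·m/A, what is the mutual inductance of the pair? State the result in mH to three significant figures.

The outer solenoid produces a uniform field B₁ = μ₀n₁I₁ across the inner coil,
so the flux linkage is N₂Φ = N₂B₁A₂ = μ₀n₁N₂A₂·I₁, giving M = μ₀n₁N₂A₂.
A₂ = πr² = π(1.790×10^-2 m)² = 1.007×10^-3 m².
M = (4π×10⁻⁷)(1810)(847)(1.007×10^-3) = 1.939×10^-3 H.

M ≈ 1.94 mH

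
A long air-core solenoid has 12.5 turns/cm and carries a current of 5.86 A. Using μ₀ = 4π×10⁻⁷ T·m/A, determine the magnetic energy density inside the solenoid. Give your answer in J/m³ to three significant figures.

B = μ₀nI = (4π×10⁻⁷)(1.250×10^3)(5.86) = 9.2049×10^-3 T.
u = B²/(2μ₀) = (9.2049×10^-3)²/(2×4π×10⁻⁷) = 33.71 J/m³.

u ≈ 33.7 J/m³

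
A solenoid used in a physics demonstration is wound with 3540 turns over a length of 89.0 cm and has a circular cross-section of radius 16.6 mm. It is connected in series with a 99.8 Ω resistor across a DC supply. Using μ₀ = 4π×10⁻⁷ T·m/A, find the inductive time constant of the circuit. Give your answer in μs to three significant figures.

A = πr² = π(1.660×10^-2 m)² = 8.657×10^-4 m².
L = μ₀N²A/ℓ = (4π×10⁻⁷)(3540)²(8.657×10^-4)/(0.89) = 1.532×10^-2 H.
τ = L/R = (1.532×10^-2)/(99.8) = 1.5348×10^-4 s.

τ ≈ 153 μs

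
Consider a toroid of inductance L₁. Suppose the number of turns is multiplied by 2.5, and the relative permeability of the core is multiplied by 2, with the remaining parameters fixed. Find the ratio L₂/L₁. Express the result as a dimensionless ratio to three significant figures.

For a toroid, L ∝ μᵣN²A/R.
L₂/L₁ = (2.5)^2 × (2) = 12.5.

L₂/L₁ = 12.5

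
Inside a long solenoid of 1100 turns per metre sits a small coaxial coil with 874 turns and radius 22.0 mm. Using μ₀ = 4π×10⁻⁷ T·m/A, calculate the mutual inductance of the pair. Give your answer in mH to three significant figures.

M ≈ 1.84 mH

The outer solenoid produces a uniform field B₁ = μ₀n₁I₁ across the inner coil,
so the flux linkage is N₂Φ = N₂B₁A₂ = μ₀n₁N₂A₂·I₁, giving M = μ₀n₁N₂A₂.
A₂ = πr² = π(2.200×10^-2 m)² = 1.521×10^-3 m².
M = (4π×10⁻⁷)(1100)(874)(1.521×10^-3) = 1.837×10^-3 H.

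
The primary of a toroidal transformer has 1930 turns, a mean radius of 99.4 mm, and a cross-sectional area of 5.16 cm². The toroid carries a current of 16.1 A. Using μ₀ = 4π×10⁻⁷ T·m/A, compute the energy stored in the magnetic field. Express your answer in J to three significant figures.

U ≈ 0.501 J

L = μ₀N²A/(2πR) = (4π×10⁻⁷)(1930)²(5.160×10^-4)/(2π×9.940×10^-2) = 3.867×10^-3 H.
U = ½LI² = ½(3.867×10^-3)(16.1)² = 0.5012 J.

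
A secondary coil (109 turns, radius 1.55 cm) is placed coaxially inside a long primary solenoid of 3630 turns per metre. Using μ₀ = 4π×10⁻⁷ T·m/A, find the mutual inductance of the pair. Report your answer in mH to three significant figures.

The outer solenoid produces a uniform field B₁ = μ₀n₁I₁ across the inner coil,
so the flux linkage is N₂Φ = N₂B₁A₂ = μ₀n₁N₂A₂·I₁, giving M = μ₀n₁N₂A₂.
A₂ = πr² = π(1.550×10^-2 m)² = 7.548×10^-4 m².
M = (4π×10⁻⁷)(3630)(109)(7.548×10^-4) = 3.753×10^-4 H.

M ≈ 0.375 mH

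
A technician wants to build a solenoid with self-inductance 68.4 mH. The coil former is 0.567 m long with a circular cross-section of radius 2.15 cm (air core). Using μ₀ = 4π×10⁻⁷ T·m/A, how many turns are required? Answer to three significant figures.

A = πr² = π(2.150×10^-2 m)² = 1.452×10^-3 m².
From L = μ₀N²A/ℓ, N = √(Lℓ / (μ₀A)).
N = √[(6.840×10^-2)(0.567) / ((4π×10⁻⁷)×1.452×10^-3)] = √(2.125×10^7) ≈ 4610.0.

N ≈ 4610 turns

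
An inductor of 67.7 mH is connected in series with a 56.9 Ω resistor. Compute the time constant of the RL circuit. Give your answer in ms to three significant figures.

τ ≈ 1.19 ms

τ = L/R = (6.770×10^-2 H)/(56.9 Ω) = 1.190×10^-3 s.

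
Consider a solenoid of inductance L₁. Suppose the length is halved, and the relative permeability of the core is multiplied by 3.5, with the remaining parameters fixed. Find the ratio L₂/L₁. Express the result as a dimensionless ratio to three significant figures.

For a solenoid, L ∝ μᵣN²A/ℓ.
L₂/L₁ = (0.5)^-1 × (3.5) = 7.00.

L₂/L₁ = 7.00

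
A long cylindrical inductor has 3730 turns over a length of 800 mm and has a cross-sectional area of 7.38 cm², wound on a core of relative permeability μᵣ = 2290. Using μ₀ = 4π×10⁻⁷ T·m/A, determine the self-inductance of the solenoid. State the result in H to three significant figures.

L ≈ 36.9 H

A = 7.38 cm² = 7.380×10^-4 m².
For a long solenoid, L = μ₀μᵣN²A/ℓ.
L = (4π×10⁻⁷)(2290)(3730)²(7.380×10^-4)/(0.8 m) = 36.93 H.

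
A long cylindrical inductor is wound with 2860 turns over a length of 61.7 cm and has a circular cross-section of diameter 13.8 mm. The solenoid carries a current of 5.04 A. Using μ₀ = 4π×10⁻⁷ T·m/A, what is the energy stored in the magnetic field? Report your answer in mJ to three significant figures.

A = π(d/2)² = π(6.900×10^-3 m)² = 1.496×10^-4 m².
L = μ₀N²A/ℓ = (4π×10⁻⁷)(2860)²(1.496×10^-4)/(0.617) = 2.492×10^-3 H.
U = ½LI² = ½(2.492×10^-3)(5.04)² = 3.1647×10^-2 J.

U ≈ 31.6 mJ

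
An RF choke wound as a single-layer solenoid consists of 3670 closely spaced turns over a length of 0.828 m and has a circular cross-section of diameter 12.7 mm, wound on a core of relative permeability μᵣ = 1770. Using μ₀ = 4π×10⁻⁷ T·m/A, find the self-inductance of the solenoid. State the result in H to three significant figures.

L ≈ 4.58 H

A = π(d/2)² = π(6.350×10^-3 m)² = 1.267×10^-4 m².
For a long solenoid, L = μ₀μᵣN²A/ℓ.
L = (4π×10⁻⁷)(1770)(3670)²(1.267×10^-4)/(0.828 m) = 4.583 H.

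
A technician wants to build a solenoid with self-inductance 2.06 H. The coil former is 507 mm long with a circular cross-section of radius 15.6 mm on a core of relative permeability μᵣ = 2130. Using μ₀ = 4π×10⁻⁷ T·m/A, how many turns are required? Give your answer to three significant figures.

A = πr² = π(1.560×10^-2 m)² = 7.645×10^-4 m².
From L = μ₀μᵣN²A/ℓ, N = √(Lℓ / (μ₀μᵣA)).
N = √[(2.06)(0.507) / ((4π×10⁻⁷)(2130)×7.645×10^-4)] = √(5.104×10^5) ≈ 714.4.

N ≈ 714 turns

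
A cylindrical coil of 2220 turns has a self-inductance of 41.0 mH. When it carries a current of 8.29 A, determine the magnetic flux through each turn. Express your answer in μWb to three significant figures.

Φ_B ≈ 153 μWb

From L = NΦ_B/I, the flux per turn is Φ_B = LI/N.
Φ_B = (4.100×10^-2 H)(8.29 A)/2220 = 1.531×10^-4 Wb.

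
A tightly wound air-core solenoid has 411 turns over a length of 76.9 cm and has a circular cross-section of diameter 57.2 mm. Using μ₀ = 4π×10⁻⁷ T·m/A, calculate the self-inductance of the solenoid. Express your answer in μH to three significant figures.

A = π(d/2)² = π(2.860×10^-2 m)² = 2.570×10^-3 m².
For a long solenoid, L = μ₀N²A/ℓ.
L = (4π×10⁻⁷)(411)²(2.570×10^-3)/(0.769 m) = 7.093×10^-4 H.

L ≈ 709 μH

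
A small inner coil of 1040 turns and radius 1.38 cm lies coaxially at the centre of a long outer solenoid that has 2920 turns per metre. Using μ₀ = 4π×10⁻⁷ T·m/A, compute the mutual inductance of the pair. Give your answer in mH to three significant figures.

M ≈ 2.28 mH

The outer solenoid produces a uniform field B₁ = μ₀n₁I₁ across the inner coil,
so the flux linkage is N₂Φ = N₂B₁A₂ = μ₀n₁N₂A₂·I₁, giving M = μ₀n₁N₂A₂.
A₂ = πr² = π(1.380×10^-2 m)² = 5.983×10^-4 m².
M = (4π×10⁻⁷)(2920)(1040)(5.983×10^-4) = 2.283×10^-3 H.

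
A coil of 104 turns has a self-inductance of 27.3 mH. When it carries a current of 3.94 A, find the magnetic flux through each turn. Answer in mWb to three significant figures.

Φ_B ≈ 1.03 mWb

From L = NΦ_B/I, the flux per turn is Φ_B = LI/N.
Φ_B = (2.730×10^-2 H)(3.94 A)/104 = 1.034×10^-3 Wb.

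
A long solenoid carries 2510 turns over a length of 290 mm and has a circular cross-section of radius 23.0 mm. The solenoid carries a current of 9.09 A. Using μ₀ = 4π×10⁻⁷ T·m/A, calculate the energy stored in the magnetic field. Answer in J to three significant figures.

A = πr² = π(2.300×10^-2 m)² = 1.662×10^-3 m².
L = μ₀N²A/ℓ = (4π×10⁻⁷)(2510)²(1.662×10^-3)/(0.29) = 4.537×10^-2 H.
U = ½LI² = ½(4.537×10^-2)(9.09)² = 1.874 J.

U ≈ 1.87 J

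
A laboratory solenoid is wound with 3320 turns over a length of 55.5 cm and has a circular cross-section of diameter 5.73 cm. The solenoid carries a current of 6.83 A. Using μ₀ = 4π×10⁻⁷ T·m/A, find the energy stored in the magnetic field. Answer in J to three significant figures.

U ≈ 1.50 J

A = π(d/2)² = π(2.865×10^-2 m)² = 2.579×10^-3 m².
L = μ₀N²A/ℓ = (4π×10⁻⁷)(3320)²(2.579×10^-3)/(0.555) = 6.436×10^-2 H.
U = ½LI² = ½(6.436×10^-2)(6.83)² = 1.501 J.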